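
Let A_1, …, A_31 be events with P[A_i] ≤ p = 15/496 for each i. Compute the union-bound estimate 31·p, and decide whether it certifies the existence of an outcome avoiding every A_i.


Union bound: P[∪_{i=1}^{31} A_i] ≤ Σ_i P[A_i] ≤ 31·p = 31·(15/496) = 15/16.
Numerically: 15/16 ≈ 0.93750.
Is 15/16 < 1? YES.
Since P[∪ A_i] ≤ 15/16 < 1, the complement has P[∩ A_i^c] ≥ 1 − 15/16 = 1/16 > 0, so some outcome avoids every A_i.

31·p = 15/16 ≈ 0.93750; existence CERTIFIED by the union bound.


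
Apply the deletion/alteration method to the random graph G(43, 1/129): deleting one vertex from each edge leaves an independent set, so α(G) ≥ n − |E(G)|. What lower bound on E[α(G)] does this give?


E[|E(G)|] = C(43, 2)·p = 903 · (1/129) = 7.
E[α(G)] ≥ n − E[|E(G)|] = 43 − 7 = 36.
Numerically: ≈ 36.00000.
(This is only a lower bound; the true E[α(G)] may be larger.)

E[α(G)] ≥ 36 ≈ 36.00000.


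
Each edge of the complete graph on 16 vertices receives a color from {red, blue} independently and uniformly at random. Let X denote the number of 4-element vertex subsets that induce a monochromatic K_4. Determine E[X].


Let X = Σ_S X_S over the C(16, 4) = 1820 subsets S of size 4, where X_S = 1 if the K_4 on S is monochromatic.
For a fixed S, the K_4 on S has C(4, 2) = 6 edges. P[all 6 edges red] = (1/2)^6, and likewise for blue, so P[monochromatic] = 2·(1/2)^6 = 2^{1 − 6} = 1/32.
By linearity: E[X] = C(16, 4) · 2^{1 − 6} = 1820 · 1/32 = 455/8.
Numerically: E[X] ≈ 56.87500.

E[X] = C(16,4)·2^(1−C(4,2)) = 455/8 ≈ 56.87500.


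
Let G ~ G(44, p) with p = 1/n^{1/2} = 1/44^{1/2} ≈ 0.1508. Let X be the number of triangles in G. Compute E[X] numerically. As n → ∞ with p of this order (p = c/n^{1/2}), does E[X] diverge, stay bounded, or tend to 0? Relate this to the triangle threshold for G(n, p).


Number of potential triangles: C(44, 3) = 13244.
Each occurs with probability p³ ≈ (0.1508)³ ≈ 3.426265e-03.
By linearity: E[X] = C(44, 3)·p³ ≈ 13244 · 3.426265e-03 ≈ 45.3775.
Since α = 1/2 < 1, p = c/n^{1/2} ≫ 1/n is above the triangle threshold p ~ 1/n. Asymptotically E[X] ~ (c³/6)·n^{3(1−α)} = (1³/6)·n^{1.5} → ∞; triangles are abundant w.h.p.

E[X] ≈ 45.3775; in regime p = Θ(1/n^{1/2}) E[X] diverges (above the triangle threshold p ~ 1/n).


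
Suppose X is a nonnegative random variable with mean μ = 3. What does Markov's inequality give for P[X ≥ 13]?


μ = E[X] = 3, a = 13.
Markov: P[X ≥ 13] ≤ μ/a = (3)/13 = 3/13.
Numerically: ≈ 0.230769.
(Since a = 13 > μ = 3.000000, the bound 3/13 is < 1 and informative.)

P[X ≥ 13] ≤ 3/13 ≈ 0.230769.


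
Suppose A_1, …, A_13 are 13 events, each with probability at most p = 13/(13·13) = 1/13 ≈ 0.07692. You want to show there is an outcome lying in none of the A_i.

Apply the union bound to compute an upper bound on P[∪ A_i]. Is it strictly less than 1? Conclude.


Union bound: P[∪_{i=1}^{13} A_i] ≤ Σ_i P[A_i] ≤ 13·p = 13·(1/13) = 1.
Numerically: 1 ≈ 1.00000.
Is 1 < 1? NO.
Since the bound 1 is ≥ 1, the union bound is uninformative here; it does NOT by itself certify existence.

13·p = 1 ≈ 1.00000; existence NOT certified by the union bound.


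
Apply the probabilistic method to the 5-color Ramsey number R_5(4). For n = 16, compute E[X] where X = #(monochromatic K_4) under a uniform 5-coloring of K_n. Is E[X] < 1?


E[X] = C(16, 4) · 5^{1 − 6} = 1820 · 5^{−5} = 1820/3125.
As a reduced fraction: E[X] = 364/625 ≈ 0.582.
Is E[X] < 1? YES.
Since E[X] < 1, there exists a 5-coloring of K_{16} with no monochromatic K_4; hence R_5(4) > 16.

E[X] = 364/625 ≈ 0.582; E[X] < 1, so R_5(4) > 16.


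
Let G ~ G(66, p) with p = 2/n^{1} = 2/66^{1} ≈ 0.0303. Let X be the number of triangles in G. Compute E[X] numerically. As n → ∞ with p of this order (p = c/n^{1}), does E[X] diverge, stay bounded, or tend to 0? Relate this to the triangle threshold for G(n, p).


Number of potential triangles: C(66, 3) = 45760.
Each occurs with probability p³ ≈ (0.0303)³ ≈ 2.78265e-05.
By linearity: E[X] = C(66, 3)·p³ ≈ 45760 · 2.78265e-05 ≈ 1.273.
Here α = 1, so p = 2/n is exactly at the triangle threshold p ~ 1/n. Asymptotically E[X] → c³/6 = 2³/6 = 4/3 ≈ 1.333, a bounded constant. In this regime the triangle count is asymptotically Poisson(c³/6).

E[X] ≈ 1.273; in regime p = Θ(1/n^{1}) E[X] stays bounded (at the triangle threshold p ~ 1/n).


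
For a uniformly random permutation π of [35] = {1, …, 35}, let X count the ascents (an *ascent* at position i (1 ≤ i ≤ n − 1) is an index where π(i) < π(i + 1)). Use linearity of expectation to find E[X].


Write X = Σ X_I over i = 1, …, 34, with X_I the indicator of one ascent.
There are 34 indicators.
For each fixed i, the pair (π(i), π(i+1)) is a uniformly random ordered pair of distinct values from {1, …, 35}; by symmetry P[π(i) < π(i+1)] = 1/2.
By linearity: E[X] = 34 · (1/2) = (35 − 1) · (1/2) = 17 ≈ 17.0000.

E[X] = 17 = 17.0000.


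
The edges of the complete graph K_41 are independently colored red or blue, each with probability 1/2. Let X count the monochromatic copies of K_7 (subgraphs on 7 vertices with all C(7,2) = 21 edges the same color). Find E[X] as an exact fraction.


Let X = Σ_S X_S over the C(41, 7) = 22481940 subsets S of size 7, where X_S = 1 if the K_7 on S is monochromatic.
For a fixed S, the K_7 on S has C(7, 2) = 21 edges. P[all 21 edges red] = (1/2)^21, and likewise for blue, so P[monochromatic] = 2·(1/2)^21 = 2^{1 − 21} = 1/1048576.
By linearity: E[X] = C(41, 7) · 2^{1 − 21} = 22481940 · 1/1048576 = 5620485/262144.
Numerically: E[X] ≈ 21.440449.

E[X] = C(41,7)·2^(1−C(7,2)) = 5620485/262144 ≈ 21.440449.


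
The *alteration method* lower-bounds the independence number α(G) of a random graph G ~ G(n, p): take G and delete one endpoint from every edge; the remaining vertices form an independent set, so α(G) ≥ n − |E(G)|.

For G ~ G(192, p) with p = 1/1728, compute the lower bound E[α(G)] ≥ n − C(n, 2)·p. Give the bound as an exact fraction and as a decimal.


E[|E(G)|] = C(192, 2)·p = 18336 · (1/1728) = 191/18.
E[α(G)] ≥ n − E[|E(G)|] = 192 − 191/18 = 3265/18.
Numerically: ≈ 181.389.
(This is only a lower bound; the true E[α(G)] may be larger.)

E[α(G)] ≥ 3265/18 ≈ 181.389.


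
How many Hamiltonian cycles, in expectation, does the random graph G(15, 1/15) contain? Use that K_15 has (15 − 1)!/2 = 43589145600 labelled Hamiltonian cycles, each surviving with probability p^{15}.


K_15 has (15 − 1)!/2 = 43589145600 labelled Hamiltonian cycles.
For each such Hamiltonian cycle H, let X_H = 1 if all 15 edges of H are present in G. Then P[X_H = 1] = p^{15} = (1/15)^{15} = 1/437893890380859375.
By linearity: E[X] = Σ_H E[X_H] = 43589145600 · p^{15} = 43589145600 · 1/437893890380859375 = 7175168/72081298828125.
Numerically: E[X] ≈ 9.95e-08.

E[X] = 43589145600 · (1/15)^{15} = 7175168/72081298828125 ≈ 9.95e-08.


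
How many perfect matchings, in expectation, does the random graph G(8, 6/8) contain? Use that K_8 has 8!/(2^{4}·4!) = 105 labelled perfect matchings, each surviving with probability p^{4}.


K_8 has 8!/(2^{4}·4!) = 105 labelled perfect matchings.
For each such perfect matching H, let X_H = 1 if all 4 edges of H are present in G. Then P[X_H = 1] = p^{4} = (3/4)^{4} = 81/256.
By linearity: E[X] = Σ_H E[X_H] = 105 · p^{4} = 105 · 81/256 = 8505/256.
Numerically: E[X] ≈ 33.223.

E[X] = 105 · (3/4)^{4} = 8505/256 ≈ 33.223.


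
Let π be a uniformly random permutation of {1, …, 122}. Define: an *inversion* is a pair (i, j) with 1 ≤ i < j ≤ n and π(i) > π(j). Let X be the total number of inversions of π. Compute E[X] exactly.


Write X = Σ X_I over the C(122, 2) = 7381 pairs i < j, with X_I the indicator of one inversion.
There are 7381 indicators.
For each fixed pair i < j, the values π(i) and π(j) are two distinct elements of {1, …, 122} in uniformly random order; by symmetry P[π(i) > π(j)] = 1/2.
By linearity: E[X] = 7381 · (1/2) = C(122, 2) · (1/2) = 7381/2 = 7381/2 ≈ 3690.500.

E[X] = 7381/2 = 3690.500.


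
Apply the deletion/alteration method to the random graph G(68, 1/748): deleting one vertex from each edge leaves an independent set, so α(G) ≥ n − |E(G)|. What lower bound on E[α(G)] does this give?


E[|E(G)|] = C(68, 2)·p = 2278 · (1/748) = 67/22.
E[α(G)] ≥ n − E[|E(G)|] = 68 − 67/22 = 1429/22.
Numerically: ≈ 64.955.
(This is only a lower bound; the true E[α(G)] may be larger.)

E[α(G)] ≥ 1429/22 ≈ 64.955.


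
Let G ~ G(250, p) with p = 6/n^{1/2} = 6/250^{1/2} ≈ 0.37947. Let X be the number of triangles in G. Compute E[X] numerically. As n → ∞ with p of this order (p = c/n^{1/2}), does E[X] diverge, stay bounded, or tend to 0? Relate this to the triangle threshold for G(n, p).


Number of potential triangles: C(250, 3) = 2573000.
Each occurs with probability p³ ≈ (0.37947)³ ≈ 5.4644158e-02.
By linearity: E[X] = C(250, 3)·p³ ≈ 2573000 · 5.4644158e-02 ≈ 140599.41845.
Since α = 1/2 < 1, p = c/n^{1/2} ≫ 1/n is above the triangle threshold p ~ 1/n. Asymptotically E[X] ~ (c³/6)·n^{3(1−α)} = (6³/6)·n^{1.5} → ∞; triangles are abundant w.h.p.

E[X] ≈ 140599.41845; in regime p = Θ(1/n^{1/2}) E[X] diverges (above the triangle threshold p ~ 1/n).


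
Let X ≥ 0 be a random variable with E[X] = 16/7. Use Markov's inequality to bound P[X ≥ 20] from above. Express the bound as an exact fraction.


μ = E[X] = 16/7, a = 20.
Markov: P[X ≥ 20] ≤ μ/a = (16/7)/20 = 4/35.
Numerically: ≈ 0.11429.
(Since a = 20 > μ = 2.28571, the bound 4/35 is < 1 and informative.)

P[X ≥ 20] ≤ 4/35 ≈ 0.11429.


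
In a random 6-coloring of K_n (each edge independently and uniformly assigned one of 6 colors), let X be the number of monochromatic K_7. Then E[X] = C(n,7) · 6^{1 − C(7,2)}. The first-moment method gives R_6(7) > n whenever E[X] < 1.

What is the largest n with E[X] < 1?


We need C(n, 7) · 6^{1 − 21} < 1, i.e. C(n, 7) < 6^{21 − 1} = 3656158440062976.
Check values of n near the boundary:
  n = 567: C(567, 7) = 3601671315933933; 3601671315933933 < 3656158440062976? YES
  n = 568: C(568, 7) = 3646611956239704; 3646611956239704 < 3656158440062976? YES
  n = 569: C(569, 7) = 3692032389858348; 3692032389858348 < 3656158440062976? NO
The largest n with C(n, 7) < 3656158440062976 is n = 568 (where E[X] = 16882462760369/16926659444736 ≈ 0.9974). Hence R_6(7) > 568, i.e. R_6(7) ≥ 569.

Largest n = 568; hence R_6(7) > 568.


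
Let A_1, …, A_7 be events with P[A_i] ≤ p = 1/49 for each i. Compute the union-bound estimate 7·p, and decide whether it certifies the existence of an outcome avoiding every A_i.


Union bound: P[∪_{i=1}^{7} A_i] ≤ Σ_i P[A_i] ≤ 7·p = 7·(1/49) = 1/7.
Numerically: 1/7 ≈ 0.1428571.
Is 1/7 < 1? YES.
Since P[∪ A_i] ≤ 1/7 < 1, the complement has P[∩ A_i^c] ≥ 1 − 1/7 = 6/7 > 0, so some outcome avoids every A_i.

7·p = 1/7 ≈ 0.1428571; existence CERTIFIED by the union bound.


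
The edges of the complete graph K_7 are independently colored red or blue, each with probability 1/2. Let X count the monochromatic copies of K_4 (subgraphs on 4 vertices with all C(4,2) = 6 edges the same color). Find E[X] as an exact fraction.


Let X = Σ_S X_S over the C(7, 4) = 35 subsets S of size 4, where X_S = 1 if the K_4 on S is monochromatic.
For a fixed S, the K_4 on S has C(4, 2) = 6 edges. P[all 6 edges red] = (1/2)^6, and likewise for blue, so P[monochromatic] = 2·(1/2)^6 = 2^{1 − 6} = 1/32.
By linearity of expectation: E[X] = C(7, 4) · 2^{1 − 6} = 35 · 1/32 = 35/32.
Numerically: E[X] ≈ 1.093750.

E[X] = C(7,4)·2^(1−C(4,2)) = 35/32 ≈ 1.093750.


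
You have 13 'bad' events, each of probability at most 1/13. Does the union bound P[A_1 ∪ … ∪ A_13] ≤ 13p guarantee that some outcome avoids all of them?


Union bound: P[∪_{i=1}^{13} A_i] ≤ Σ_i P[A_i] ≤ 13·p = 13·(1/13) = 1.
Numerically: 1 ≈ 1.000.
Is 1 < 1? NO.
Since the bound 1 is ≥ 1, the union bound is uninformative here; it does NOT by itself certify existence.

13·p = 1 ≈ 1.000; existence NOT certified by the union bound.


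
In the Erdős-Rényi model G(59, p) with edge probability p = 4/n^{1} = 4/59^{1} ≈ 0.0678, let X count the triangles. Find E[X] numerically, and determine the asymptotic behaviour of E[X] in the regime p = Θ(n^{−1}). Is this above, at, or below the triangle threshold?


Number of potential triangles: C(59, 3) = 32509.
Each occurs with probability p³ ≈ (0.0678)³ ≈ 3.11619e-04.
By linearity: E[X] = C(59, 3)·p³ ≈ 32509 · 3.11619e-04 ≈ 10.130.
Here α = 1, so p = 4/n is exactly at the triangle threshold p ~ 1/n. Asymptotically E[X] → c³/6 = 4³/6 = 32/3 ≈ 10.667, a bounded constant. In this regime the triangle count is asymptotically Poisson(c³/6).

E[X] ≈ 10.130; in regime p = Θ(1/n^{1}) E[X] stays bounded (at the triangle threshold p ~ 1/n).


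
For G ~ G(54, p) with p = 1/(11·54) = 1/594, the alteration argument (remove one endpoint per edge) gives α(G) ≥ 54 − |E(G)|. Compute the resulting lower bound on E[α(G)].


E[|E(G)|] = C(54, 2)·p = 1431 · (1/594) = 53/22.
E[α(G)] ≥ n − E[|E(G)|] = 54 − 53/22 = 1135/22.
Numerically: ≈ 51.59091.
(This is only a lower bound; the true E[α(G)] may be larger.)

E[α(G)] ≥ 1135/22 ≈ 51.59091.


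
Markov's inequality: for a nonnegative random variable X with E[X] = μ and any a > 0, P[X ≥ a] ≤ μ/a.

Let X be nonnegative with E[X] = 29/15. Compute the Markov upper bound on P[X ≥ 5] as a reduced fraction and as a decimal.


μ = E[X] = 29/15, a = 5.
Markov: P[X ≥ 5] ≤ μ/a = (29/15)/5 = 29/75.
Numerically: ≈ 0.3867.
(Since a = 5 > μ = 1.9333, the bound 29/75 is < 1 and informative.)

P[X ≥ 5] ≤ 29/75 ≈ 0.3867.


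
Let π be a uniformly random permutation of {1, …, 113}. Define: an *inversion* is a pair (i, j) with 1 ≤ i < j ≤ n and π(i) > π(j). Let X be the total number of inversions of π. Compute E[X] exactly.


Write X = Σ X_I over the C(113, 2) = 6328 pairs i < j, with X_I the indicator of one inversion.
There are 6328 indicators.
For each fixed pair i < j, the values π(i) and π(j) are two distinct elements of {1, …, 113} in uniformly random order; by symmetry P[π(i) > π(j)] = 1/2.
By linearity: E[X] = 6328 · (1/2) = C(113, 2) · (1/2) = 6328/2 = 3164 ≈ 3164.00000.

E[X] = 3164 = 3164.00000.


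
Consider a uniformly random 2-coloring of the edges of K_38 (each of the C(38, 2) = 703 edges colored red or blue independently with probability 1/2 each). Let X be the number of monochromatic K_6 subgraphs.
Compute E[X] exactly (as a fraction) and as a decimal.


Let X = Σ_S X_S over the C(38, 6) = 2760681 subsets S of size 6, where X_S = 1 if the K_6 on S is monochromatic.
For a fixed S, the K_6 on S has C(6, 2) = 15 edges. P[all 15 edges red] = (1/2)^15, and likewise for blue, so P[monochromatic] = 2·(1/2)^15 = 2^{1 − 15} = 1/16384.
Summing: E[X] = C(38, 6) · 2^{1 − 15} = 2760681 · 1/16384 = 2760681/16384.
Numerically: E[X] ≈ 168.499.

E[X] = C(38,6)·2^(1−C(6,2)) = 2760681/16384 ≈ 168.499.


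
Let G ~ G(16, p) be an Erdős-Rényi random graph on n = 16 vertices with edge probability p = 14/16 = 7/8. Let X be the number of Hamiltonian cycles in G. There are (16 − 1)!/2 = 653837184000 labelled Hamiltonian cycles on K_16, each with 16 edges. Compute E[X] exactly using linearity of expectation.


K_16 has (16 − 1)!/2 = 653837184000 labelled Hamiltonian cycles.
For each such Hamiltonian cycle H, let X_H = 1 if all 16 edges of H are present in G. Then P[X_H = 1] = p^{16} = (7/8)^{16} = 33232930569601/281474976710656.
Summing the indicators: E[X] = Σ_H E[X_H] = 653837184000 · p^{16} = 653837184000 · 33232930569601/281474976710656 = 21219654042671322112875/274877906944.
Numerically: E[X] ≈ 7.71967e+10.

E[X] = 653837184000 · (7/8)^{16} = 21219654042671322112875/274877906944 ≈ 7.71967e+10.


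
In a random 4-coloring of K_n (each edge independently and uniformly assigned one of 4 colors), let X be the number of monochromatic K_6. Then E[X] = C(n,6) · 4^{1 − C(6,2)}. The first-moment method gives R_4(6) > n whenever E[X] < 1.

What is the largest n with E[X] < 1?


We need C(n, 6) · 4^{1 − 15} < 1, i.e. C(n, 6) < 4^{15 − 1} = 268435456.
Check values of n near the boundary:
  n = 76: C(76, 6) = 218618940; 218618940 < 268435456? YES
  n = 77: C(77, 6) = 237093780; 237093780 < 268435456? YES
  n = 78: C(78, 6) = 256851595; 256851595 < 268435456? YES
  n = 79: C(79, 6) = 277962685; 277962685 < 268435456? NO
  n = 80: C(80, 6) = 300500200; 300500200 < 268435456? NO
  n = 81: C(81, 6) = 324540216; 324540216 < 268435456? NO
The largest n with C(n, 6) < 268435456 is n = 78 (where E[X] = 256851595/268435456 ≈ 0.956847). Hence R_4(6) > 78, i.e. R_4(6) ≥ 79.

Largest n = 78; hence R_4(6) > 78.


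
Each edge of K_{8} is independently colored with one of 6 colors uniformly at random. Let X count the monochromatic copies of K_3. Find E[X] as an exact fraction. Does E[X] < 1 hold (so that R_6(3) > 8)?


E[X] = C(8, 3) · 6^{1 − 3} = 56 · 6^{−2} = 56/36.
As a reduced fraction: E[X] = 14/9 ≈ 1.556.
Is E[X] < 1? NO.
Since E[X] ≥ 1, the first-moment bound is inconclusive at n = 8; it does NOT by itself certify R_6(3) > 8.

E[X] = 14/9 ≈ 1.556; E[X] ≥ 1; first-moment method inconclusive here.


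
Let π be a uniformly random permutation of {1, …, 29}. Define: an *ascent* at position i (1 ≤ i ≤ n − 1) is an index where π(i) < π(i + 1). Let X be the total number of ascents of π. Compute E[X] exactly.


Write X = Σ X_I over i = 1, …, 28, with X_I the indicator of one ascent.
There are 28 indicators.
For each fixed i, the pair (π(i), π(i+1)) is a uniformly random ordered pair of distinct values from {1, …, 29}; by symmetry P[π(i) < π(i+1)] = 1/2.
By linearity: E[X] = 28 · (1/2) = (29 − 1) · (1/2) = 14 ≈ 14.0000.

E[X] = 14 = 14.0000.


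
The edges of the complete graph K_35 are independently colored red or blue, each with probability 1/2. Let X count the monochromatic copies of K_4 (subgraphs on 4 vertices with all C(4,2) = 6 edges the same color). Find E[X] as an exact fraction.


Let X = Σ_S X_S over the C(35, 4) = 52360 subsets S of size 4, where X_S = 1 if the K_4 on S is monochromatic.
For a fixed S, the K_4 on S has C(4, 2) = 6 edges. P[all 6 edges red] = (1/2)^6, and likewise for blue, so P[monochromatic] = 2·(1/2)^6 = 2^{1 − 6} = 1/32.
By linearity of expectation: E[X] = C(35, 4) · 2^{1 − 6} = 52360 · 1/32 = 6545/4.
Numerically: E[X] ≈ 1636.250.

E[X] = C(35,4)·2^(1−C(4,2)) = 6545/4 ≈ 1636.250.


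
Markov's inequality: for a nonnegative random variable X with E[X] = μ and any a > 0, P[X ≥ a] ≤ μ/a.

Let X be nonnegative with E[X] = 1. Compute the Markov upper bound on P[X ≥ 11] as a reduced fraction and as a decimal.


μ = E[X] = 1, a = 11.
Markov: P[X ≥ 11] ≤ μ/a = (1)/11 = 1/11.
Numerically: ≈ 0.0909.
(Since a = 11 > μ = 1.0000, the bound 1/11 is < 1 and informative.)

P[X ≥ 11] ≤ 1/11 ≈ 0.0909.


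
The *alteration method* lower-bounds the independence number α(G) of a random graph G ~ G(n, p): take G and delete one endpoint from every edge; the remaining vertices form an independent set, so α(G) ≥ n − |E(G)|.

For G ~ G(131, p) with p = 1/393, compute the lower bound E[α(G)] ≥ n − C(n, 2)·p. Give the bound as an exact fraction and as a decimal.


E[|E(G)|] = C(131, 2)·p = 8515 · (1/393) = 65/3.
E[α(G)] ≥ n − E[|E(G)|] = 131 − 65/3 = 328/3.
Numerically: ≈ 109.333333.
(This is only a lower bound; the true E[α(G)] may be larger.)

E[α(G)] ≥ 328/3 ≈ 109.333333.


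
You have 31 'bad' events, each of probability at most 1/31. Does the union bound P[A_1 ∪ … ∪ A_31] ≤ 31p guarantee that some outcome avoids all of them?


Union bound: P[∪_{i=1}^{31} A_i] ≤ Σ_i P[A_i] ≤ 31·p = 31·(1/31) = 1.
Numerically: 1 ≈ 1.0000000.
Is 1 < 1? NO.
Since the bound 1 is ≥ 1, the union bound is uninformative here; it does NOT by itself certify existence.

31·p = 1 ≈ 1.0000000; existence NOT certified by the union bound.


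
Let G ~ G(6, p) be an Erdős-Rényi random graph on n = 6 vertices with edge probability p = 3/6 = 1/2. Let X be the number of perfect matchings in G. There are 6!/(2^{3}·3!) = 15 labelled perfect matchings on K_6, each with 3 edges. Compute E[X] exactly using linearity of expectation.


K_6 has 6!/(2^{3}·3!) = 15 labelled perfect matchings.
For each such perfect matching H, let X_H = 1 if all 3 edges of H are present in G. Then P[X_H = 1] = p^{3} = (1/2)^{3} = 1/8.
Summing the indicators: E[X] = Σ_H E[X_H] = 15 · p^{3} = 15 · 1/8 = 15/8.
Numerically: E[X] ≈ 1.875.

E[X] = 15 · (1/2)^{3} = 15/8 ≈ 1.875.


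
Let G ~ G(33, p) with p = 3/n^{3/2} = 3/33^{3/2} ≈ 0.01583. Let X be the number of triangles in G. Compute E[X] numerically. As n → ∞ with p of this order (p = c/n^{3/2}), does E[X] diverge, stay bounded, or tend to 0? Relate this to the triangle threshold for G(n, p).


Number of potential triangles: C(33, 3) = 5456.
Each occurs with probability p³ ≈ (0.01583)³ ≈ 3.963246e-06.
By linearity: E[X] = C(33, 3)·p³ ≈ 5456 · 3.963246e-06 ≈ 0.0216.
Since α = 3/2 > 1, p = c/n^{3/2} = o(1/n) is below the triangle threshold p ~ 1/n. Asymptotically E[X] ~ (c³/6)·n^{3(1−α)} = (3³/6)·n^{-1.5} → 0, so by Markov's inequality G has no triangles w.h.p.

E[X] ≈ 0.0216; in regime p = Θ(1/n^{3/2}) E[X] tends to 0 (below the triangle threshold p ~ 1/n).


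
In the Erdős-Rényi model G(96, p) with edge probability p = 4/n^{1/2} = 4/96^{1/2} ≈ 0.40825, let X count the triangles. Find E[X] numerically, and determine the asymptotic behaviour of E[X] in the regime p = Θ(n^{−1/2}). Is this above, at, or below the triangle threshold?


Number of potential triangles: C(96, 3) = 142880.
Each occurs with probability p³ ≈ (0.40825)³ ≈ 6.8041382e-02.
By linearity: E[X] = C(96, 3)·p³ ≈ 142880 · 6.8041382e-02 ≈ 9721.75262.
Since α = 1/2 < 1, p = c/n^{1/2} ≫ 1/n is above the triangle threshold p ~ 1/n. Asymptotically E[X] ~ (c³/6)·n^{3(1−α)} = (4³/6)·n^{1.5} → ∞; triangles are abundant w.h.p.

E[X] ≈ 9721.75262; in regime p = Θ(1/n^{1/2}) E[X] diverges (above the triangle threshold p ~ 1/n).


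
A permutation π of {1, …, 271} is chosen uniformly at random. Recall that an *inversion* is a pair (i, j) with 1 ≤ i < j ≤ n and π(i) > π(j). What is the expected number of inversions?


Write X = Σ X_I over the C(271, 2) = 36585 pairs i < j, with X_I the indicator of one inversion.
There are 36585 indicators.
For each fixed pair i < j, the values π(i) and π(j) are two distinct elements of {1, …, 271} in uniformly random order; by symmetry P[π(i) > π(j)] = 1/2.
By linearity: E[X] = 36585 · (1/2) = C(271, 2) · (1/2) = 36585/2 = 36585/2 ≈ 18292.500000.

E[X] = 36585/2 = 18292.500000.


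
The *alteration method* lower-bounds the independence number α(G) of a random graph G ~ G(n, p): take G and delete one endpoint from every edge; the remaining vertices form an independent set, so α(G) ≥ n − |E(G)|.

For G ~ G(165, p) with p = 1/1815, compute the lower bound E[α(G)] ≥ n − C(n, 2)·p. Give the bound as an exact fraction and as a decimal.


E[|E(G)|] = C(165, 2)·p = 13530 · (1/1815) = 82/11.
E[α(G)] ≥ n − E[|E(G)|] = 165 − 82/11 = 1733/11.
Numerically: ≈ 157.545.
(This is only a lower bound; the true E[α(G)] may be larger.)

E[α(G)] ≥ 1733/11 ≈ 157.545.


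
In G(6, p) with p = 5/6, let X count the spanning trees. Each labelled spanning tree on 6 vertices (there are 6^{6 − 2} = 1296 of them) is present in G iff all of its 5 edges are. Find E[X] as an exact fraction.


K_6 has 6^{6 − 2} = 1296 labelled spanning trees.
For each such spanning tree H, let X_H = 1 if all 5 edges of H are present in G. Then P[X_H = 1] = p^{5} = (5/6)^{5} = 3125/7776.
Summing the indicators: E[X] = Σ_H E[X_H] = 1296 · p^{5} = 1296 · 3125/7776 = 3125/6.
Numerically: E[X] ≈ 520.83.

E[X] = 1296 · (5/6)^{5} = 3125/6 ≈ 520.83.


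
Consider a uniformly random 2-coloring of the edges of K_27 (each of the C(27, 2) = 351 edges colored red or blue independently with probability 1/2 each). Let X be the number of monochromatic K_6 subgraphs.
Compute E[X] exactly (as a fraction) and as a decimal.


Let X = Σ_S X_S over the C(27, 6) = 296010 subsets S of size 6, where X_S = 1 if the K_6 on S is monochromatic.
For a fixed S, the K_6 on S has C(6, 2) = 15 edges. P[all 15 edges red] = (1/2)^15, and likewise for blue, so P[monochromatic] = 2·(1/2)^15 = 2^{1 − 15} = 1/16384.
By linearity of expectation: E[X] = C(27, 6) · 2^{1 − 15} = 296010 · 1/16384 = 148005/8192.
Numerically: E[X] ≈ 18.0670.

E[X] = C(27,6)·2^(1−C(6,2)) = 148005/8192 ≈ 18.0670.


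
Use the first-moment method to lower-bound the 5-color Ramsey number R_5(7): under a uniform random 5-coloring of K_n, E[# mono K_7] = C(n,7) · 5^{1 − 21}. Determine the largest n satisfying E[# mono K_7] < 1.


We need C(n, 7) · 5^{1 − 21} < 1, i.e. C(n, 7) < 5^{21 − 1} = 95367431640625.
Check values of n near the boundary:
  n = 336: C(336, 7) = 90079147136880; 90079147136880 < 95367431640625? YES
  n = 337: C(337, 7) = 91989916924632; 91989916924632 < 95367431640625? YES
  n = 338: C(338, 7) = 93935323022736; 93935323022736 < 95367431640625? YES
  n = 339: C(339, 7) = 95915887062372; 95915887062372 < 95367431640625? NO
The largest n with C(n, 7) < 95367431640625 is n = 338 (where E[X] = 93935323022736/95367431640625 ≈ 0.9849833). Hence R_5(7) > 338, i.e. R_5(7) ≥ 339.

Largest n = 338; hence R_5(7) > 338.


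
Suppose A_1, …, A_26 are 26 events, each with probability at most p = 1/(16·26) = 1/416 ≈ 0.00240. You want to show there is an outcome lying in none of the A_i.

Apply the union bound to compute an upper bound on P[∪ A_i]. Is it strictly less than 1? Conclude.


Union bound: P[∪_{i=1}^{26} A_i] ≤ Σ_i P[A_i] ≤ 26·p = 26·(1/416) = 1/16.
Numerically: 1/16 ≈ 0.06250.
Is 1/16 < 1? YES.
Since P[∪ A_i] ≤ 1/16 < 1, the complement has P[∩ A_i^c] ≥ 1 − 1/16 = 15/16 > 0, so some outcome avoids every A_i.

26·p = 1/16 ≈ 0.06250; existence CERTIFIED by the union bound.


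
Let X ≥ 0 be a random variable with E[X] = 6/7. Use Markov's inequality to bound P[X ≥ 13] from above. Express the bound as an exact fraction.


μ = E[X] = 6/7, a = 13.
Markov: P[X ≥ 13] ≤ μ/a = (6/7)/13 = 6/91.
Numerically: ≈ 0.065934.
(Since a = 13 > μ = 0.857143, the bound 6/91 is < 1 and informative.)

P[X ≥ 13] ≤ 6/91 ≈ 0.065934.


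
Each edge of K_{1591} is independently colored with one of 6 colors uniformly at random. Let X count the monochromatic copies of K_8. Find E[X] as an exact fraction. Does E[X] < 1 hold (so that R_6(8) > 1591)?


E[X] = C(1591, 8) · 6^{1 − 28} = 1000427749141189953870 · 6^{−27} = 1000427749141189953870/1023490369077469249536.
As a reduced fraction: E[X] = 55579319396732775215/56860576059859402752 ≈ 0.977467.
Is E[X] < 1? YES.
Since E[X] < 1, there exists a 6-coloring of K_{1591} with no monochromatic K_8; hence R_6(8) > 1591.

E[X] = 55579319396732775215/56860576059859402752 ≈ 0.977467; E[X] < 1, so R_6(8) > 1591.


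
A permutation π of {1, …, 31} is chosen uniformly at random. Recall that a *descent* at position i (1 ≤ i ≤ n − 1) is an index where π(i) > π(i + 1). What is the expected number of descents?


Write X = Σ X_I over i = 1, …, 30, with X_I the indicator of one descent.
There are 30 indicators.
For each fixed i, the pair (π(i), π(i+1)) is a uniformly random ordered pair of distinct values from {1, …, 31}; by symmetry P[π(i) > π(i+1)] = 1/2.
By linearity: E[X] = 30 · (1/2) = (31 − 1) · (1/2) = 15 ≈ 15.000.

E[X] = 15 = 15.000.


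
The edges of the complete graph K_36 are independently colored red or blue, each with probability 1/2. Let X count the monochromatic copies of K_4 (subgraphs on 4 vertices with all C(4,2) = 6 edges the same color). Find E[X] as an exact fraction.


Let X = Σ_S X_S over the C(36, 4) = 58905 subsets S of size 4, where X_S = 1 if the K_4 on S is monochromatic.
For a fixed S, the K_4 on S has C(4, 2) = 6 edges. P[all 6 edges red] = (1/2)^6, and likewise for blue, so P[monochromatic] = 2·(1/2)^6 = 2^{1 − 6} = 1/32.
By linearity: E[X] = C(36, 4) · 2^{1 − 6} = 58905 · 1/32 = 58905/32.
Numerically: E[X] ≈ 1840.781.

E[X] = C(36,4)·2^(1−C(4,2)) = 58905/32 ≈ 1840.781.


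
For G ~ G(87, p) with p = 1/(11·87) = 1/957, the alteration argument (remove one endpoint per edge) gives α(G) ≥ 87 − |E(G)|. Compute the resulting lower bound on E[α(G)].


E[|E(G)|] = C(87, 2)·p = 3741 · (1/957) = 43/11.
E[α(G)] ≥ n − E[|E(G)|] = 87 − 43/11 = 914/11.
Numerically: ≈ 83.0909.
(This is only a lower bound; the true E[α(G)] may be larger.)

E[α(G)] ≥ 914/11 ≈ 83.0909.


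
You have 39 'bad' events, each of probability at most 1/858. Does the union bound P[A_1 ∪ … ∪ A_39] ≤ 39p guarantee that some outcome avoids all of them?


Union bound: P[∪_{i=1}^{39} A_i] ≤ Σ_i P[A_i] ≤ 39·p = 39·(1/858) = 1/22.
Numerically: 1/22 ≈ 0.045.
Is 1/22 < 1? YES.
Since P[∪ A_i] ≤ 1/22 < 1, the complement has P[∩ A_i^c] ≥ 1 − 1/22 = 21/22 > 0, so some outcome avoids every A_i.

39·p = 1/22 ≈ 0.045; existence CERTIFIED by the union bound.


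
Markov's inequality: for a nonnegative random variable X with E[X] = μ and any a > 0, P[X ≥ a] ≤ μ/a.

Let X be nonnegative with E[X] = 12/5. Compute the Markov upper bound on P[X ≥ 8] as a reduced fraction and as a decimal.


μ = E[X] = 12/5, a = 8.
Markov: P[X ≥ 8] ≤ μ/a = (12/5)/8 = 3/10.
Numerically: ≈ 0.3000.
(Since a = 8 > μ = 2.4000, the bound 3/10 is < 1 and informative.)

P[X ≥ 8] ≤ 3/10 ≈ 0.3000.


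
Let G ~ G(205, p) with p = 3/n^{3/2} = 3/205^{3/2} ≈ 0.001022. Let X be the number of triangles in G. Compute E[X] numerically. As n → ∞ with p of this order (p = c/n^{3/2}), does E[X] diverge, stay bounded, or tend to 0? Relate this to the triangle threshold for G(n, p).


Number of potential triangles: C(205, 3) = 1414910.
Each occurs with probability p³ ≈ (0.001022)³ ≈ 1.067754e-09.
By linearity: E[X] = C(205, 3)·p³ ≈ 1414910 · 1.067754e-09 ≈ 0.0015.
Since α = 3/2 > 1, p = c/n^{3/2} = o(1/n) is below the triangle threshold p ~ 1/n. Asymptotically E[X] ~ (c³/6)·n^{3(1−α)} = (3³/6)·n^{-1.5} → 0, so by Markov's inequality G has no triangles w.h.p.

E[X] ≈ 0.0015; in regime p = Θ(1/n^{3/2}) E[X] tends to 0 (below the triangle threshold p ~ 1/n).


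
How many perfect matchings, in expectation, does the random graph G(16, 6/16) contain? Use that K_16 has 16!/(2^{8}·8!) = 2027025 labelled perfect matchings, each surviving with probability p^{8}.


K_16 has 16!/(2^{8}·8!) = 2027025 labelled perfect matchings.
For each such perfect matching H, let X_H = 1 if all 8 edges of H are present in G. Then P[X_H = 1] = p^{8} = (3/8)^{8} = 6561/16777216.
By linearity of expectation: E[X] = Σ_H E[X_H] = 2027025 · p^{8} = 2027025 · 6561/16777216 = 13299311025/16777216.
Numerically: E[X] ≈ 792.7.

E[X] = 2027025 · (3/8)^{8} = 13299311025/16777216 ≈ 792.7.


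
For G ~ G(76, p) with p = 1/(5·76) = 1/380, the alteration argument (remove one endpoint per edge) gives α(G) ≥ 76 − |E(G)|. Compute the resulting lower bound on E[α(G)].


E[|E(G)|] = C(76, 2)·p = 2850 · (1/380) = 15/2.
E[α(G)] ≥ n − E[|E(G)|] = 76 − 15/2 = 137/2.
Numerically: ≈ 68.500000.
(This is only a lower bound; the true E[α(G)] may be larger.)

E[α(G)] ≥ 137/2 ≈ 68.500000.


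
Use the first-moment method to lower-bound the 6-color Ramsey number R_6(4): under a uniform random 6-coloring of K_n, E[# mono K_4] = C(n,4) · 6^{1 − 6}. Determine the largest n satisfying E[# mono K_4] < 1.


We need C(n, 4) · 6^{1 − 6} < 1, i.e. C(n, 4) < 6^{6 − 1} = 7776.
Check values of n near the boundary:
  n = 19: C(19, 4) = 3876; 3876 < 7776? YES
  n = 20: C(20, 4) = 4845; 4845 < 7776? YES
  n = 21: C(21, 4) = 5985; 5985 < 7776? YES
  n = 22: C(22, 4) = 7315; 7315 < 7776? YES
  n = 23: C(23, 4) = 8855; 8855 < 7776? NO
The largest n with C(n, 4) < 7776 is n = 22 (where E[X] = 7315/7776 ≈ 0.9407). Hence R_6(4) > 22, i.e. R_6(4) ≥ 23.

Largest n = 22; hence R_6(4) > 22.


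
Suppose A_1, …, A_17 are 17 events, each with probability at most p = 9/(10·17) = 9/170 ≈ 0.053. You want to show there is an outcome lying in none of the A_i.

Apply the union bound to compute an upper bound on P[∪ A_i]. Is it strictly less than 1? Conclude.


Union bound: P[∪_{i=1}^{17} A_i] ≤ Σ_i P[A_i] ≤ 17·p = 17·(9/170) = 9/10.
Numerically: 9/10 ≈ 0.900.
Is 9/10 < 1? YES.
Since P[∪ A_i] ≤ 9/10 < 1, the complement has P[∩ A_i^c] ≥ 1 − 9/10 = 1/10 > 0, so some outcome avoids every A_i.

17·p = 9/10 ≈ 0.900; existence CERTIFIED by the union bound.


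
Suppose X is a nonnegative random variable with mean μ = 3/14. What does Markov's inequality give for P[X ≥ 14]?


μ = E[X] = 3/14, a = 14.
Markov: P[X ≥ 14] ≤ μ/a = (3/14)/14 = 3/196.
Numerically: ≈ 0.01531.
(Since a = 14 > μ = 0.21429, the bound 3/196 is < 1 and informative.)

P[X ≥ 14] ≤ 3/196 ≈ 0.01531.


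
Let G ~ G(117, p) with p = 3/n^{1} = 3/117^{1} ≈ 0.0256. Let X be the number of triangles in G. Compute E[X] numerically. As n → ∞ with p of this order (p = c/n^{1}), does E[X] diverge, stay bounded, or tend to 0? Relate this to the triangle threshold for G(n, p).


Number of potential triangles: C(117, 3) = 260130.
Each occurs with probability p³ ≈ (0.0256)³ ≈ 1.68580e-05.
By linearity: E[X] = C(117, 3)·p³ ≈ 260130 · 1.68580e-05 ≈ 4.385.
Here α = 1, so p = 3/n is exactly at the triangle threshold p ~ 1/n. Asymptotically E[X] → c³/6 = 3³/6 = 9/2 ≈ 4.500, a bounded constant. In this regime the triangle count is asymptotically Poisson(c³/6).

E[X] ≈ 4.385; in regime p = Θ(1/n^{1}) E[X] stays bounded (at the triangle threshold p ~ 1/n).


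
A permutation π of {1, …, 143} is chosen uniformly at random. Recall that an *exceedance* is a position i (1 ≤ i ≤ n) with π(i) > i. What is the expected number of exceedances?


Write X = Σ_{i=1}^{143} X_i, where X_i = 1_{π(i) > i}.
For each fixed i, π(i) is uniform over {1, …, 143} (marginal of a uniform permutation), so P[π(i) > i] = (n − i)/n. Summing: Σ_{i=1}^{143} (n − i)/n = (0 + 1 + … + 142)/143 = 143(143 − 1)/(2·143) = (143 − 1)/2.
Hence E[X] = Σ_{i=1}^{143} (143 − i)/143 = 71 ≈ 71.000.

E[X] = 71 = 71.000.


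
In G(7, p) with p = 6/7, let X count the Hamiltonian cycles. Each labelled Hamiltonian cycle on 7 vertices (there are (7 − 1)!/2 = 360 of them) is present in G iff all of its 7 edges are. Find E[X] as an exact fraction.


K_7 has (7 − 1)!/2 = 360 labelled Hamiltonian cycles.
For each such Hamiltonian cycle H, let X_H = 1 if all 7 edges of H are present in G. Then P[X_H = 1] = p^{7} = (6/7)^{7} = 279936/823543.
Summing the indicators: E[X] = Σ_H E[X_H] = 360 · p^{7} = 360 · 279936/823543 = 100776960/823543.
Numerically: E[X] ≈ 122.37.

E[X] = 360 · (6/7)^{7} = 100776960/823543 ≈ 122.37.


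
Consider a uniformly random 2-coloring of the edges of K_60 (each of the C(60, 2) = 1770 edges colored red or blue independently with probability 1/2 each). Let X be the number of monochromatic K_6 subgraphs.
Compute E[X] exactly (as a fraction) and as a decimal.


Let X = Σ_S X_S over the C(60, 6) = 50063860 subsets S of size 6, where X_S = 1 if the K_6 on S is monochromatic.
For a fixed S, the K_6 on S has C(6, 2) = 15 edges. P[all 15 edges red] = (1/2)^15, and likewise for blue, so P[monochromatic] = 2·(1/2)^15 = 2^{1 − 15} = 1/16384.
By linearity: E[X] = C(60, 6) · 2^{1 − 15} = 50063860 · 1/16384 = 12515965/4096.
Numerically: E[X] ≈ 3055.656.

E[X] = C(60,6)·2^(1−C(6,2)) = 12515965/4096 ≈ 3055.656.


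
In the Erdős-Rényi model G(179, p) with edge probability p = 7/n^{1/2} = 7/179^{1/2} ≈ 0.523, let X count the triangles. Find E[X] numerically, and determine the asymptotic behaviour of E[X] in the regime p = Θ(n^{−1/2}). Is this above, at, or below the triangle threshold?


Number of potential triangles: C(179, 3) = 939929.
Each occurs with probability p³ ≈ (0.523)³ ≈ 1.43224e-01.
By linearity: E[X] = C(179, 3)·p³ ≈ 939929 · 1.43224e-01 ≈ 134620.011.
Since α = 1/2 < 1, p = c/n^{1/2} ≫ 1/n is above the triangle threshold p ~ 1/n. Asymptotically E[X] ~ (c³/6)·n^{3(1−α)} = (7³/6)·n^{1.5} → ∞; triangles are abundant w.h.p.

E[X] ≈ 134620.011; in regime p = Θ(1/n^{1/2}) E[X] diverges (above the triangle threshold p ~ 1/n).


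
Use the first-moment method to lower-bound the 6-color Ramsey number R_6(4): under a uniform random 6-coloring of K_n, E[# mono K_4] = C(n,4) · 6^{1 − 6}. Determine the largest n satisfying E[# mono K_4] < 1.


We need C(n, 4) · 6^{1 − 6} < 1, i.e. C(n, 4) < 6^{6 − 1} = 7776.
Check values of n near the boundary:
  n = 20: C(20, 4) = 4845; 4845 < 7776? YES
  n = 21: C(21, 4) = 5985; 5985 < 7776? YES
  n = 22: C(22, 4) = 7315; 7315 < 7776? YES
  n = 23: C(23, 4) = 8855; 8855 < 7776? NO
The largest n with C(n, 4) < 7776 is n = 22 (where E[X] = 7315/7776 ≈ 0.941). Hence R_6(4) > 22, i.e. R_6(4) ≥ 23.

Largest n = 22; hence R_6(4) > 22.


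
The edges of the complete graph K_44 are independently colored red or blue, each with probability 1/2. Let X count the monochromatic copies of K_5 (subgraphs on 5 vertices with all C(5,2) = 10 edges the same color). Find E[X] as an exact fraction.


Let X = Σ_S X_S over the C(44, 5) = 1086008 subsets S of size 5, where X_S = 1 if the K_5 on S is monochromatic.
For a fixed S, the K_5 on S has C(5, 2) = 10 edges. P[all 10 edges red] = (1/2)^10, and likewise for blue, so P[monochromatic] = 2·(1/2)^10 = 2^{1 − 10} = 1/512.
Summing: E[X] = C(44, 5) · 2^{1 − 10} = 1086008 · 1/512 = 135751/64.
Numerically: E[X] ≈ 2121.109.

E[X] = C(44,5)·2^(1−C(5,2)) = 135751/64 ≈ 2121.109.


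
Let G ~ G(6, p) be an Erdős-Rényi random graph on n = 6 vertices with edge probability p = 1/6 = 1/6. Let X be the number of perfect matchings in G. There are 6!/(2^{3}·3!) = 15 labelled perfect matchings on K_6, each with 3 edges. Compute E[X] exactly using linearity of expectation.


K_6 has 6!/(2^{3}·3!) = 15 labelled perfect matchings.
For each such perfect matching H, let X_H = 1 if all 3 edges of H are present in G. Then P[X_H = 1] = p^{3} = (1/6)^{3} = 1/216.
By linearity of expectation: E[X] = Σ_H E[X_H] = 15 · p^{3} = 15 · 1/216 = 5/72.
Numerically: E[X] ≈ 0.0694444.

E[X] = 15 · (1/6)^{3} = 5/72 ≈ 0.0694444.


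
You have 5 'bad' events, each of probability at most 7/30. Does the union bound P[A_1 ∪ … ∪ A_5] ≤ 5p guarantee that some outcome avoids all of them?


Union bound: P[∪_{i=1}^{5} A_i] ≤ Σ_i P[A_i] ≤ 5·p = 5·(7/30) = 7/6.
Numerically: 7/6 ≈ 1.1667.
Is 7/6 < 1? NO.
Since the bound 7/6 is ≥ 1, the union bound is uninformative here; it does NOT by itself certify existence.

5·p = 7/6 ≈ 1.1667; existence NOT certified by the union bound.


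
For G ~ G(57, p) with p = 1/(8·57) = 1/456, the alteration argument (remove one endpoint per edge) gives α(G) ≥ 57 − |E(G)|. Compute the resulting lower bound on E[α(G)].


E[|E(G)|] = C(57, 2)·p = 1596 · (1/456) = 7/2.
E[α(G)] ≥ n − E[|E(G)|] = 57 − 7/2 = 107/2.
Numerically: ≈ 53.500000.
(This is only a lower bound; the true E[α(G)] may be larger.)

E[α(G)] ≥ 107/2 ≈ 53.500000.


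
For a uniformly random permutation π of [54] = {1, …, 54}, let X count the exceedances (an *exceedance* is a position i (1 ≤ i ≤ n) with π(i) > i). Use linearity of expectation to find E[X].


Write X = Σ_{i=1}^{54} X_i, where X_i = 1_{π(i) > i}.
For each fixed i, π(i) is uniform over {1, …, 54} (marginal of a uniform permutation), so P[π(i) > i] = (n − i)/n. Summing: Σ_{i=1}^{54} (n − i)/n = (0 + 1 + … + 53)/54 = 54(54 − 1)/(2·54) = (54 − 1)/2.
Hence E[X] = Σ_{i=1}^{54} (54 − i)/54 = 53/2 ≈ 26.500.

E[X] = 53/2 = 26.500.
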